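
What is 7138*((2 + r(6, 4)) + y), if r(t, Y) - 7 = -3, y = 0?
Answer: 42828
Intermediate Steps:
r(t, Y) = 4 (r(t, Y) = 7 - 3 = 4)
7138*((2 + r(6, 4)) + y) = 7138*((2 + 4) + 0) = 7138*(6 + 0) = 7138*6 = 42828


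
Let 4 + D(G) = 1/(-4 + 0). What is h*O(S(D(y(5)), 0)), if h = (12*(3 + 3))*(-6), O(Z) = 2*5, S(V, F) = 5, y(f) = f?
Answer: -4320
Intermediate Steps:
D(G) = -17/4 (D(G) = -4 + 1/(-4 + 0) = -4 + 1/(-4) = -4 - ¼ = -17/4)
O(Z) = 10
h = -432 (h = (12*6)*(-6) = 72*(-6) = -432)
h*O(S(D(y(5)), 0)) = -432*10 = -4320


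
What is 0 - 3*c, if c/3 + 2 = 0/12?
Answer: 18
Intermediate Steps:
c = -6 (c = -6 + 3*(0/12) = -6 + 3*(0*(1/12)) = -6 + 3*0 = -6 + 0 = -6)
0 - 3*c = 0 - 3*(-6) = 0 + 18 = 18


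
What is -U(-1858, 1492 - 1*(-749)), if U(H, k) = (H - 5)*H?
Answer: -3461454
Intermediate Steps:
U(H, k) = H*(-5 + H) (U(H, k) = (-5 + H)*H = H*(-5 + H))
-U(-1858, 1492 - 1*(-749)) = -(-1858)*(-5 - 1858) = -(-1858)*(-1863) = -1*3461454 = -3461454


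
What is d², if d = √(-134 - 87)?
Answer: -221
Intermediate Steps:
d = I*√221 (d = √(-221) = I*√221 ≈ 14.866*I)
d² = (I*√221)² = -221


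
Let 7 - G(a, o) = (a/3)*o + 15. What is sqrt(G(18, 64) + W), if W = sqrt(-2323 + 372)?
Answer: sqrt(-392 + I*sqrt(1951)) ≈ 1.1137 + 19.83*I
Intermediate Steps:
G(a, o) = -8 - a*o/3 (G(a, o) = 7 - ((a/3)*o + 15) = 7 - (a*o/3 + 15) = 7 - (15 + a*o/3) = 7 + (-15 - a*o/3) = -8 - a*o/3)
W = I*sqrt(1951) (W = sqrt(-1951) = I*sqrt(1951) ≈ 44.17*I)
sqrt(G(18, 64) + W) = sqrt((-8 - 1/3*18*64) + I*sqrt(1951)) = sqrt((-8 - 384) + I*sqrt(1951)) = sqrt(-392 + I*sqrt(1951))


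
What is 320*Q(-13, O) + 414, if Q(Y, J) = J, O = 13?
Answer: 4574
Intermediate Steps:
320*Q(-13, O) + 414 = 320*13 + 414 = 4160 + 414 = 4574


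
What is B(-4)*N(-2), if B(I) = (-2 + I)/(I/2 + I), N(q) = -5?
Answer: -5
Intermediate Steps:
B(I) = 2*(-2 + I)/(3*I) (B(I) = (-2 + I)/(I*(½) + I) = (-2 + I)/(I/2 + I) = (-2 + I)/((3*I/2)) = (-2 + I)*(2/(3*I)) = 2*(-2 + I)/(3*I))
B(-4)*N(-2) = ((⅔)*(-2 - 4)/(-4))*(-5) = ((⅔)*(-¼)*(-6))*(-5) = 1*(-5) = -5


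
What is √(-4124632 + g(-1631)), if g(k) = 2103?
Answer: I*√4122529 ≈ 2030.4*I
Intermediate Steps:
√(-4124632 + g(-1631)) = √(-4124632 + 2103) = √(-4122529) = I*√4122529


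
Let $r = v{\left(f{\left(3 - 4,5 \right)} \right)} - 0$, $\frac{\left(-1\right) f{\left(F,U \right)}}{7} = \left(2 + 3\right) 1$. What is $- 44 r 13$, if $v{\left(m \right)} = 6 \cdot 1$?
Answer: $-3432$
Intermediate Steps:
$f{\left(F,U \right)} = -35$ ($f{\left(F,U \right)} = - 7 \left(2 + 3\right) 1 = - 7 \cdot 5 \cdot 1 = \left(-7\right) 5 = -35$)
$v{\left(m \right)} = 6$
$r = 6$ ($r = 6 - 0 = 6 + 0 = 6$)
$- 44 r 13 = \left(-44\right) 6 \cdot 13 = \left(-264\right) 13 = -3432$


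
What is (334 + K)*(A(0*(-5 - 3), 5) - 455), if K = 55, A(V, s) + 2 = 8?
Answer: -174661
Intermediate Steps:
A(V, s) = 6 (A(V, s) = -2 + 8 = 6)
(334 + K)*(A(0*(-5 - 3), 5) - 455) = (334 + 55)*(6 - 455) = 389*(-449) = -174661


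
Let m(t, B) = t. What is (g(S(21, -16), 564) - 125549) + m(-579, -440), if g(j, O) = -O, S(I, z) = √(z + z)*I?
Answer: -126692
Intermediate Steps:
S(I, z) = I*√2*√z (S(I, z) = √(2*z)*I = (√2*√z)*I = I*√2*√z)
(g(S(21, -16), 564) - 125549) + m(-579, -440) = (-1*564 - 125549) - 579 = (-564 - 125549) - 579 = -126113 - 579 = -126692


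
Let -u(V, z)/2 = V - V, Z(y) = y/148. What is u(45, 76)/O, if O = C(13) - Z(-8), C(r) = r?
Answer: 0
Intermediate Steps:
Z(y) = y/148 (Z(y) = y*(1/148) = y/148)
u(V, z) = 0 (u(V, z) = -2*(V - V) = -2*0 = 0)
O = 483/37 (O = 13 - (-8)/148 = 13 - 1*(-2/37) = 13 + 2/37 = 483/37 ≈ 13.054)
u(45, 76)/O = 0/(483/37) = 0*(37/483) = 0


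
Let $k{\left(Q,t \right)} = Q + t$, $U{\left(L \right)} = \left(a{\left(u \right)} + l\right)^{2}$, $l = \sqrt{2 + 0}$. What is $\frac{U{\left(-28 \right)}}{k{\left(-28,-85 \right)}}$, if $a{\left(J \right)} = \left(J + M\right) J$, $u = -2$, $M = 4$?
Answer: $- \frac{18}{113} + \frac{8 \sqrt{2}}{113} \approx -0.059171$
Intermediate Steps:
$a{\left(J \right)} = J \left(4 + J\right)$ ($a{\left(J \right)} = \left(J + 4\right) J = \left(4 + J\right) J = J \left(4 + J\right)$)
$l = \sqrt{2} \approx 1.4142$
$U{\left(L \right)} = \left(-4 + \sqrt{2}\right)^{2}$ ($U{\left(L \right)} = \left(- 2 \left(4 - 2\right) + \sqrt{2}\right)^{2} = \left(\left(-2\right) 2 + \sqrt{2}\right)^{2} = \left(-4 + \sqrt{2}\right)^{2}$)
$\frac{U{\left(-28 \right)}}{k{\left(-28,-85 \right)}} = \frac{\left(-4 + \sqrt{2}\right)^{2}}{-28 - 85} = \frac{\left(-4 + \sqrt{2}\right)^{2}}{-113} = \left(-4 + \sqrt{2}\right)^{2} \left(- \frac{1}{113}\right) = - \frac{\left(-4 + \sqrt{2}\right)^{2}}{113}$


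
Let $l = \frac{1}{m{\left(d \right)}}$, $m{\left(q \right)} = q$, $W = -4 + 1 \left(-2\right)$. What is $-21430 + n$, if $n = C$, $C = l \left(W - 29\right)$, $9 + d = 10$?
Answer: $-21465$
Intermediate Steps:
$W = -6$ ($W = -4 - 2 = -6$)
$d = 1$ ($d = -9 + 10 = 1$)
$l = 1$ ($l = 1^{-1} = 1$)
$C = -35$ ($C = 1 \left(-6 - 29\right) = 1 \left(-35\right) = -35$)
$n = -35$
$-21430 + n = -21430 - 35 = -21465$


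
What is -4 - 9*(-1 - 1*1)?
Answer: 14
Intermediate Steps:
-4 - 9*(-1 - 1*1) = -4 - 9*(-1 - 1) = -4 - 9*(-2) = -4 + 18 = 14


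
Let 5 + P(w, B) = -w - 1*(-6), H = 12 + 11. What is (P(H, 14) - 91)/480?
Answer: -113/480 ≈ -0.23542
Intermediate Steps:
H = 23
P(w, B) = 1 - w (P(w, B) = -5 + (-w - 1*(-6)) = -5 + (-w + 6) = -5 + (6 - w) = 1 - w)
(P(H, 14) - 91)/480 = ((1 - 1*23) - 91)/480 = ((1 - 23) - 91)/480 = (-22 - 91)/480 = (1/480)*(-113) = -113/480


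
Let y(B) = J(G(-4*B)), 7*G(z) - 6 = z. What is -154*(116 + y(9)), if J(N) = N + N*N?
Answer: -140228/7 ≈ -20033.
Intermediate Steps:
G(z) = 6/7 + z/7
J(N) = N + N²
y(B) = (6/7 - 4*B/7)*(13/7 - 4*B/7) (y(B) = (6/7 + (-4*B)/7)*(1 + (6/7 + (-4*B)/7)) = (6/7 - 4*B/7)*(1 + (6/7 - 4*B/7)) = (6/7 - 4*B/7)*(13/7 - 4*B/7))
-154*(116 + y(9)) = -154*(116 + (78/49 - 76/49*9 + (16/49)*9²)) = -154*(116 + (78/49 - 684/49 + (16/49)*81)) = -154*(116 + (78/49 - 684/49 + 1296/49)) = -154*(116 + 690/49) = -154*6374/49 = -140228/7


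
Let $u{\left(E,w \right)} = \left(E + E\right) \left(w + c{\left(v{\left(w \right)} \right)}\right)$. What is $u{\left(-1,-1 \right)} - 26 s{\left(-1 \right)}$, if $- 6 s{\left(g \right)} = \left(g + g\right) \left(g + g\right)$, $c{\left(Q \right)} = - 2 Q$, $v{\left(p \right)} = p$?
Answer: $\frac{46}{3} \approx 15.333$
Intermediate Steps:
$u{\left(E,w \right)} = - 2 E w$ ($u{\left(E,w \right)} = \left(E + E\right) \left(w - 2 w\right) = 2 E \left(- w\right) = - 2 E w$)
$s{\left(g \right)} = - \frac{2 g^{2}}{3}$ ($s{\left(g \right)} = - \frac{\left(g + g\right) \left(g + g\right)}{6} = - \frac{2 g 2 g}{6} = - \frac{4 g^{2}}{6} = - \frac{2 g^{2}}{3}$)
$u{\left(-1,-1 \right)} - 26 s{\left(-1 \right)} = \left(-2\right) \left(-1\right) \left(-1\right) - 26 \left(- \frac{2 \left(-1\right)^{2}}{3}\right) = -2 - 26 \left(\left(- \frac{2}{3}\right) 1\right) = -2 - - \frac{52}{3} = -2 + \frac{52}{3} = \frac{46}{3}$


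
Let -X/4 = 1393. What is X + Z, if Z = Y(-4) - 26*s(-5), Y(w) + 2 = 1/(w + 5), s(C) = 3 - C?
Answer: -5781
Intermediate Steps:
X = -5572 (X = -4*1393 = -5572)
Y(w) = -2 + 1/(5 + w) (Y(w) = -2 + 1/(w + 5) = -2 + 1/(5 + w))
Z = -209 (Z = (-9 - 2*(-4))/(5 - 4) - 26*(3 - 1*(-5)) = (-9 + 8)/1 - 26*(3 + 5) = 1*(-1) - 26*8 = -1 - 208 = -209)
X + Z = -5572 - 209 = -5781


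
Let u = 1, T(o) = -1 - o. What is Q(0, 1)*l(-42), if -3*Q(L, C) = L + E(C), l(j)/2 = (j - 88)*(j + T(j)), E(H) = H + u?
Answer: -520/3 ≈ -173.33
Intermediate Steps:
E(H) = 1 + H (E(H) = H + 1 = 1 + H)
l(j) = 176 - 2*j (l(j) = 2*((j - 88)*(j + (-1 - j))) = 2*((-88 + j)*(-1)) = 2*(88 - j) = 176 - 2*j)
Q(L, C) = -⅓ - C/3 - L/3 (Q(L, C) = -(L + (1 + C))/3 = -(1 + C + L)/3 = -⅓ - C/3 - L/3)
Q(0, 1)*l(-42) = (-⅓ - ⅓*1 - ⅓*0)*(176 - 2*(-42)) = (-⅓ - ⅓ + 0)*(176 + 84) = -⅔*260 = -520/3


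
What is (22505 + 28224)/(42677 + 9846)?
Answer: 50729/52523 ≈ 0.96584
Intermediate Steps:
(22505 + 28224)/(42677 + 9846) = 50729/52523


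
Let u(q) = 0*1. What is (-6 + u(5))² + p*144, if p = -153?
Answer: -21996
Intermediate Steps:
u(q) = 0
(-6 + u(5))² + p*144 = (-6 + 0)² - 153*144 = (-6)² - 22032 = 36 - 22032 = -21996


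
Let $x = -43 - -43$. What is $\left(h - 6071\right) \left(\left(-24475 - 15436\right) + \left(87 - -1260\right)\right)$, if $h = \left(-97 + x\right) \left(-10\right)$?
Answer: $196714964$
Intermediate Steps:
$x = 0$ ($x = -43 + 43 = 0$)
$h = 970$ ($h = \left(-97 + 0\right) \left(-10\right) = \left(-97\right) \left(-10\right) = 970$)
$\left(h - 6071\right) \left(\left(-24475 - 15436\right) + \left(87 - -1260\right)\right) = \left(970 - 6071\right) \left(\left(-24475 - 15436\right) + \left(87 - -1260\right)\right) = - 5101 \left(\left(-24475 - 15436\right) + \left(87 + 1260\right)\right) = - 5101 \left(-39911 + 1347\right) = \left(-5101\right) \left(-38564\right) = 196714964$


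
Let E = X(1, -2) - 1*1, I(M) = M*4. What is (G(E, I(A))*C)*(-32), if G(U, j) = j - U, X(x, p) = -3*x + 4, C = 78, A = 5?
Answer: -49920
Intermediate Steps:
I(M) = 4*M
X(x, p) = 4 - 3*x
E = 0 (E = (4 - 3*1) - 1*1 = (4 - 3) - 1 = 1 - 1 = 0)
(G(E, I(A))*C)*(-32) = ((4*5 - 1*0)*78)*(-32) = ((20 + 0)*78)*(-32) = (20*78)*(-32) = 1560*(-32) = -49920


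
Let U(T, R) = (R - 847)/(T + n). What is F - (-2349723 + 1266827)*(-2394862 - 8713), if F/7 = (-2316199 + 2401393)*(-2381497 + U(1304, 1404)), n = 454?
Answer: -1178752581188017/293 ≈ -4.0230e+12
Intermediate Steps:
U(T, R) = (-847 + R)/(454 + T) (U(T, R) = (R - 847)/(T + 454) = (-847 + R)/(454 + T))
F = -416125807500417/293 (F = 7*((-2316199 + 2401393)*(-2381497 + (-847 + 1404)/(454 + 1304))) = 7*(85194*(-2381497 + 557/1758)) = 7*(85194*(-4186671169/1758)) = 7*(-59446543928631/293) = -416125807500417/293 ≈ -1.4202e+12)
F - (-2349723 + 1266827)*(-2394862 - 8713) = -416125807500417/293 - (-2349723 + 1266827)*(-2394862 - 8713) = -416125807500417/293 - (-1082896)*(-2403575) = -416125807500417/293 - 1*2602821753200 = -416125807500417/293 - 2602821753200 = -1178752581188017/293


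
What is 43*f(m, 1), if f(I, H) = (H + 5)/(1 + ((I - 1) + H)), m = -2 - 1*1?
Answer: -129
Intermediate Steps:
m = -3 (m = -2 - 1 = -3)
f(I, H) = (5 + H)/(H + I) (f(I, H) = (5 + H)/(1 + ((-1 + I) + H)) = (5 + H)/(1 + (-1 + H + I)) = (5 + H)/(H + I))
43*f(m, 1) = 43*((5 + 1)/(1 - 3)) = 43*(6/(-2)) = 43*(-½*6) = 43*(-3) = -129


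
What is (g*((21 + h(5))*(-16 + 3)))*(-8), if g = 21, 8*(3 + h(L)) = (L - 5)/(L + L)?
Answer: 39312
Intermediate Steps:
h(L) = -3 + (-5 + L)/(16*L) (h(L) = -3 + ((L - 5)/(L + L))/8 = -3 + ((-5 + L)/((2*L)))/8 = -3 + ((-5 + L)*(1/(2*L)))/8 = -3 + ((-5 + L)/(2*L))/8 = -3 + (-5 + L)/(16*L))
(g*((21 + h(5))*(-16 + 3)))*(-8) = (21*((21 + (1/16)*(-5 - 47*5)/5)*(-16 + 3)))*(-8) = (21*((21 + (1/16)*(1/5)*(-5 - 235))*(-13)))*(-8) = (21*((21 + (1/16)*(1/5)*(-240))*(-13)))*(-8) = (21*((21 - 3)*(-13)))*(-8) = (21*(18*(-13)))*(-8) = (21*(-234))*(-8) = -4914*(-8) = 39312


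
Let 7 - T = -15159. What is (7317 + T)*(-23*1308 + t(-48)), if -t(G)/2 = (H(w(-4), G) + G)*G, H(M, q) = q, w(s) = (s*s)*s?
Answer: -883581900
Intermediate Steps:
T = 15166 (T = 7 - 1*(-15159) = 7 + 15159 = 15166)
w(s) = s³ (w(s) = s²*s = s³)
t(G) = -4*G² (t(G) = -2*(G + G)*G = -2*2*G*G = -4*G²)
(7317 + T)*(-23*1308 + t(-48)) = (7317 + 15166)*(-23*1308 - 4*(-48)²) = 22483*(-30084 - 4*2304) = 22483*(-30084 - 9216) = 22483*(-39300) = -883581900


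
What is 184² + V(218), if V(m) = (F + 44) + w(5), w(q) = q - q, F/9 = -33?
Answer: 33603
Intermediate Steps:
F = -297 (F = 9*(-33) = -297)
w(q) = 0
V(m) = -253 (V(m) = (-297 + 44) + 0 = -253 + 0 = -253)
184² + V(218) = 184² - 253 = 33856 - 253 = 33603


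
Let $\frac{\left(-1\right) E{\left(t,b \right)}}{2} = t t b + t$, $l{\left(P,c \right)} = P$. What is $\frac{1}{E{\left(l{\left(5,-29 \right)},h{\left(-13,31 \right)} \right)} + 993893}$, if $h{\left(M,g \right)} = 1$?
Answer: $\frac{1}{993833} \approx 1.0062 \cdot 10^{-6}$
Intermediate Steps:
$E{\left(t,b \right)} = - 2 t - 2 b t^{2}$ ($E{\left(t,b \right)} = - 2 \left(t t b + t\right) = - 2 \left(t^{2} b + t\right) = - 2 \left(b t^{2} + t\right) = - 2 \left(t + b t^{2}\right) = - 2 t - 2 b t^{2}$)
$\frac{1}{E{\left(l{\left(5,-29 \right)},h{\left(-13,31 \right)} \right)} + 993893} = \frac{1}{\left(-2\right) 5 \left(1 + 1 \cdot 5\right) + 993893} = \frac{1}{\left(-2\right) 5 \left(1 + 5\right) + 993893} = \frac{1}{\left(-2\right) 5 \cdot 6 + 993893} = \frac{1}{-60 + 993893} = \frac{1}{993833}$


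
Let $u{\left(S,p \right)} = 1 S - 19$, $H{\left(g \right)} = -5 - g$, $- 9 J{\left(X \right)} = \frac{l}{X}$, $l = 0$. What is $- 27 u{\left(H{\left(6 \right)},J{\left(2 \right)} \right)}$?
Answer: $810$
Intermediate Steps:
$J{\left(X \right)} = 0$ ($J{\left(X \right)} = - \frac{0 \frac{1}{X}}{9} = \left(- \frac{1}{9}\right) 0 = 0$)
$u{\left(S,p \right)} = -19 + S$ ($u{\left(S,p \right)} = S - 19 = -19 + S$)
$- 27 u{\left(H{\left(6 \right)},J{\left(2 \right)} \right)} = - 27 \left(-19 - 11\right) = \left(-27\right) \left(-30\right) = 810$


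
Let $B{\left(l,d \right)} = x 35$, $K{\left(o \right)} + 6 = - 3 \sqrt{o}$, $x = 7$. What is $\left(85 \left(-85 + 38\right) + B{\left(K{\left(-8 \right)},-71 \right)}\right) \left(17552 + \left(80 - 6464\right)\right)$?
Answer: $-41880000$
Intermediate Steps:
$K{\left(o \right)} = -6 - 3 \sqrt{o}$
$B{\left(l,d \right)} = 245$ ($B{\left(l,d \right)} = 7 \cdot 35 = 245$)
$\left(85 \left(-85 + 38\right) + B{\left(K{\left(-8 \right)},-71 \right)}\right) \left(17552 + \left(80 - 6464\right)\right) = \left(85 \left(-85 + 38\right) + 245\right) \left(17552 + \left(80 - 6464\right)\right) = \left(85 \left(-47\right) + 245\right) \left(17552 + \left(80 - 6464\right)\right) = \left(-3995 + 245\right) \left(17552 - 6384\right) = \left(-3750\right) 11168 = -41880000$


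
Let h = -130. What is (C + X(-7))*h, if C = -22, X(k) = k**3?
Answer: 47450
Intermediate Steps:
(C + X(-7))*h = (-22 + (-7)**3)*(-130) = (-22 - 343)*(-130) = -365*(-130) = 47450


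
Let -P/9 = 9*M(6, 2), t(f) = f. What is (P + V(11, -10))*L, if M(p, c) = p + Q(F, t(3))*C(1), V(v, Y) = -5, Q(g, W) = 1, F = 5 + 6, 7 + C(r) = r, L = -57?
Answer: 285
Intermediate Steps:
C(r) = -7 + r
F = 11
M(p, c) = -6 + p (M(p, c) = p + 1*(-7 + 1) = p + 1*(-6) = p - 6 = -6 + p)
P = 0 (P = -81*(-6 + 6) = -81*0 = -9*0 = 0)
(P + V(11, -10))*L = (0 - 5)*(-57) = -5*(-57) = 285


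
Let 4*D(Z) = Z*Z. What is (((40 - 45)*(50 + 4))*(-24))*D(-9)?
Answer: 131220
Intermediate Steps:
D(Z) = Z**2/4 (D(Z) = (Z*Z)/4 = Z**2/4)
(((40 - 45)*(50 + 4))*(-24))*D(-9) = (((40 - 45)*(50 + 4))*(-24))*((1/4)*(-9)**2) = (-5*54*(-24))*((1/4)*81) = -270*(-24)*(81/4) = 6480*(81/4) = 131220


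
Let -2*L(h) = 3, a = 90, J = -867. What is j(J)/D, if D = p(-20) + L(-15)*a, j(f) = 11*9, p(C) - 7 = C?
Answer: -99/148 ≈ -0.66892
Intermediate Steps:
p(C) = 7 + C
L(h) = -3/2 (L(h) = -½*3 = -3/2)
j(f) = 99
D = -148 (D = (7 - 20) - 3/2*90 = -13 - 135 = -148)
j(J)/D = 99/(-148) = 99*(-1/148) = -99/148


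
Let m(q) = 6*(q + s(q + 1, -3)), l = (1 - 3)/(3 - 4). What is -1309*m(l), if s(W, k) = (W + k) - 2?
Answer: 0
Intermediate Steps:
s(W, k) = -2 + W + k
l = 2 (l = -2/(-1) = -2*(-1) = 2)
m(q) = -24 + 12*q (m(q) = 6*(q + (-2 + (q + 1) - 3)) = 6*(q + (-2 + (1 + q) - 3)) = 6*(q + (-4 + q)) = 6*(-4 + 2*q) = -24 + 12*q)
-1309*m(l) = -1309*(-24 + 12*2) = -1309*(-24 + 24) = -1309*0 = 0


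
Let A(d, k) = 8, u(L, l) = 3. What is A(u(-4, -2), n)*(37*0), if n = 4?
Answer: 0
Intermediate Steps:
A(u(-4, -2), n)*(37*0) = 8*(37*0) = 8*0 = 0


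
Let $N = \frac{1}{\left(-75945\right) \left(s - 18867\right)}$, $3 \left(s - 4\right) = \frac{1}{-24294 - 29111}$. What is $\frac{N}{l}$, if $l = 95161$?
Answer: $\frac{971}{132369576202562098} \approx 7.3355 \cdot 10^{-15}$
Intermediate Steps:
$s = \frac{640859}{160215}$ ($s = 4 + \frac{1}{3 \left(-24294 - 29111\right)} = 4 + \frac{1}{3 \left(-53405\right)} = 4 + \frac{1}{3} \left(- \frac{1}{53405}\right) = 4 - \frac{1}{160215} = \frac{640859}{160215} \approx 4.0$)
$N = \frac{10681}{15301072269398}$ ($N = \frac{1}{\left(-75945\right) \left(\frac{640859}{160215} - 18867\right)} = - \frac{1}{75945 \left(\frac{640859}{160215} - 18867\right)} = - \frac{1}{75945 \left(- \frac{3022135546}{160215}\right)} = \left(- \frac{1}{75945}\right) \left(- \frac{160215}{3022135546}\right) = \frac{10681}{15301072269398} \approx 6.9806 \cdot 10^{-10}$)
$\frac{N}{l} = \frac{10681}{15301072269398 \cdot 95161} = \frac{10681}{15301072269398} \cdot \frac{1}{95161} = \frac{971}{132369576202562098}$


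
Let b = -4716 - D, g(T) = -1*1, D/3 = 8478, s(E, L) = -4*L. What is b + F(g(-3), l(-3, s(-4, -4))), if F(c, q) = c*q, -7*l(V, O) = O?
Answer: -211034/7 ≈ -30148.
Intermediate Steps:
D = 25434 (D = 3*8478 = 25434)
l(V, O) = -O/7
g(T) = -1
b = -30150 (b = -4716 - 1*25434 = -4716 - 25434 = -30150)
b + F(g(-3), l(-3, s(-4, -4))) = -30150 - (-1)*(-4*(-4))/7 = -30150 - (-1)*16/7 = -30150 - 1*(-16/7) = -30150 + 16/7 = -211034/7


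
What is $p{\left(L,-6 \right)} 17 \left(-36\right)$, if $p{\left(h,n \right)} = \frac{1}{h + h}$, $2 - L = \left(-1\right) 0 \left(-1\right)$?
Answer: $-153$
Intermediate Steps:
$L = 2$ ($L = 2 - \left(-1\right) 0 \left(-1\right) = 2 - 0 \left(-1\right) = 2 - 0 = 2 + 0 = 2$)
$p{\left(h,n \right)} = \frac{1}{2 h}$
$p{\left(L,-6 \right)} 17 \left(-36\right) = \frac{1}{2 \cdot 2} \cdot 17 \left(-36\right) = \frac{1}{2} \cdot \frac{1}{2} \cdot 17 \left(-36\right) = \frac{1}{4} \cdot 17 \left(-36\right) = \frac{17}{4} \left(-36\right) = -153$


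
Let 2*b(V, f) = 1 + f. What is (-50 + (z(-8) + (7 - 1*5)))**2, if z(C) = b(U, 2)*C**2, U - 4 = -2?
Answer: 2304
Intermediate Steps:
U = 2 (U = 4 - 2 = 2)
b(V, f) = 1/2 + f/2 (b(V, f) = (1 + f)/2 = 1/2 + f/2)
z(C) = 3*C**2/2 (z(C) = (1/2 + (1/2)*2)*C**2 = (1/2 + 1)*C**2 = 3*C**2/2)
(-50 + (z(-8) + (7 - 1*5)))**2 = (-50 + ((3/2)*(-8)**2 + (7 - 1*5)))**2 = (-50 + ((3/2)*64 + (7 - 5)))**2 = (-50 + (96 + 2))**2 = (-50 + 98)**2 = 48**2 = 2304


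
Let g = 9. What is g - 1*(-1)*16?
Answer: 25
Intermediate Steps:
g - 1*(-1)*16 = 9 - 1*(-1)*16 = 9 + 1*16 = 9 + 16 = 25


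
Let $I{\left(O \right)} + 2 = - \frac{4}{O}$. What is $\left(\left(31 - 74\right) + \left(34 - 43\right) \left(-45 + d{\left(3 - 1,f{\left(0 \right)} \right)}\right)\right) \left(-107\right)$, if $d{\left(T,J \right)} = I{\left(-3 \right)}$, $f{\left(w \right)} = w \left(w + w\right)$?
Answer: $-39376$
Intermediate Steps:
$I{\left(O \right)} = -2 - \frac{4}{O}$
$f{\left(w \right)} = 2 w^{2}$ ($f{\left(w \right)} = w 2 w = 2 w^{2}$)
$d{\left(T,J \right)} = - \frac{2}{3}$ ($d{\left(T,J \right)} = -2 - \frac{4}{-3} = -2 - - \frac{4}{3} = -2 + \frac{4}{3} = - \frac{2}{3}$)
$\left(\left(31 - 74\right) + \left(34 - 43\right) \left(-45 + d{\left(3 - 1,f{\left(0 \right)} \right)}\right)\right) \left(-107\right) = \left(\left(31 - 74\right) + \left(34 - 43\right) \left(-45 - \frac{2}{3}\right)\right) \left(-107\right) = \left(-43 - -411\right) \left(-107\right) = \left(-43 + 411\right) \left(-107\right) = 368 \left(-107\right) = -39376$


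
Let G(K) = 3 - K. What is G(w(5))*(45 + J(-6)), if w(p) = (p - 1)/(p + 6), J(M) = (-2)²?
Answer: 1421/11 ≈ 129.18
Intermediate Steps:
J(M) = 4
w(p) = (-1 + p)/(6 + p)
G(w(5))*(45 + J(-6)) = (3 - (-1 + 5)/(6 + 5))*(45 + 4) = (3 - 4/11)*49 = (29/11)*49 = 1421/11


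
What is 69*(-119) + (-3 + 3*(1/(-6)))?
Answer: -16429/2 ≈ -8214.5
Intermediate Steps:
69*(-119) + (-3 + 3*(1/(-6))) = -8211 + (-3 + 3*(1*(-⅙))) = -8211 + (-3 + 3*(-⅙)) = -8211 + (-3 - ½) = -8211 - 7/2 = -16429/2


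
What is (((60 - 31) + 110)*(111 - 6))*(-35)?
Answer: -510825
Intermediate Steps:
(((60 - 31) + 110)*(111 - 6))*(-35) = ((29 + 110)*105)*(-35) = (139*105)*(-35) = 14595*(-35) = -510825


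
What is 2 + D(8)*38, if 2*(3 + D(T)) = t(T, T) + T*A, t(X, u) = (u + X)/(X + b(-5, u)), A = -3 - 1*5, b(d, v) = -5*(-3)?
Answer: -30240/23 ≈ -1314.8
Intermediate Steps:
b(d, v) = 15
A = -8 (A = -3 - 5 = -8)
t(X, u) = (X + u)/(15 + X) (t(X, u) = (u + X)/(X + 15) = (X + u)/(15 + X))
D(T) = -3 - 4*T + T/(15 + T) (D(T) = -3 + ((T + T)/(15 + T) + T*(-8))/2 = -3 + ((2*T)/(15 + T) - 8*T)/2 = -3 + (2*T/(15 + T) - 8*T)/2 = -3 + (-8*T + 2*T/(15 + T))/2 = -3 + (-4*T + T/(15 + T)) = -3 - 4*T + T/(15 + T))
2 + D(8)*38 = 2 + ((8 - (3 + 4*8)*(15 + 8))/(15 + 8))*38 = 2 + ((8 - 1*(3 + 32)*23)/23)*38 = 2 + ((8 - 1*35*23)/23)*38 = 2 + ((8 - 805)/23)*38 = 2 + ((1/23)*(-797))*38 = 2 - 797/23*38 = 2 - 30286/23 = -30240/23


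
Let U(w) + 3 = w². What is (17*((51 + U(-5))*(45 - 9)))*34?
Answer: 1518984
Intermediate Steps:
U(w) = -3 + w²
(17*((51 + U(-5))*(45 - 9)))*34 = (17*((51 + (-3 + (-5)²))*(45 - 9)))*34 = (17*((51 + (-3 + 25))*36))*34 = (17*((51 + 22)*36))*34 = (17*(73*36))*34 = (17*2628)*34 = 44676*34 = 1518984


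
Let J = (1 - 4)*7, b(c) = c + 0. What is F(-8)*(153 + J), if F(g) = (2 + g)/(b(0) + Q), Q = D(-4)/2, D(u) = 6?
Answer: -264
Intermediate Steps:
b(c) = c
Q = 3 (Q = 6/2 = 6*(1/2) = 3)
J = -21 (J = -3*7 = -21)
F(g) = 2/3 + g/3 (F(g) = (2 + g)/(0 + 3) = (2 + g)/3 = (2 + g)*(1/3) = 2/3 + g/3)
F(-8)*(153 + J) = (2/3 + (1/3)*(-8))*(153 - 21) = (2/3 - 8/3)*132 = -2*132 = -264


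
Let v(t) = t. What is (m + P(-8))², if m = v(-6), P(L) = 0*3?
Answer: 36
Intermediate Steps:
P(L) = 0
m = -6
(m + P(-8))² = (-6 + 0)² = (-6)² = 36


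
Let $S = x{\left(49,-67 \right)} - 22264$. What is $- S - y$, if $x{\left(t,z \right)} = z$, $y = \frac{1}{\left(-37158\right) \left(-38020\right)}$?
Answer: $\frac{31548056829959}{1412747160} \approx 22331.0$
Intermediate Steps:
$y = \frac{1}{1412747160}$ ($y = \left(- \frac{1}{37158}\right) \left(- \frac{1}{38020}\right) = \frac{1}{1412747160} \approx 7.0784 \cdot 10^{-10}$)
$S = -22331$ ($S = -67 - 22264 = -22331$)
$- S - y = \left(-1\right) \left(-22331\right) - \frac{1}{1412747160} = 22331 - \frac{1}{1412747160} = \frac{31548056829959}{1412747160}$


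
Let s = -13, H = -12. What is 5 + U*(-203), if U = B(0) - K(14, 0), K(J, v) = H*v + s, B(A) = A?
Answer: -2634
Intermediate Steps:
K(J, v) = -13 - 12*v (K(J, v) = -12*v - 13 = -13 - 12*v)
U = 13 (U = 0 - (-13 - 12*0) = 0 - (-13 + 0) = 0 - 1*(-13) = 0 + 13 = 13)
5 + U*(-203) = 5 + 13*(-203) = 5 - 2639 = -2634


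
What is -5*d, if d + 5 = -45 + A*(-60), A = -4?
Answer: -950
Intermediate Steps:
d = 190 (d = -5 + (-45 - 4*(-60)) = -5 + (-45 + 240) = -5 + 195 = 190)
-5*d = -5*190 = -950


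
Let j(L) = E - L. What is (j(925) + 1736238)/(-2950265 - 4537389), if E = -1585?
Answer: -866864/3743827 ≈ -0.23154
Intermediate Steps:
j(L) = -1585 - L
(j(925) + 1736238)/(-2950265 - 4537389) = ((-1585 - 1*925) + 1736238)/(-2950265 - 4537389) = ((-1585 - 925) + 1736238)/(-7487654) = (-2510 + 1736238)*(-1/7487654) = 1733728*(-1/7487654) = -866864/3743827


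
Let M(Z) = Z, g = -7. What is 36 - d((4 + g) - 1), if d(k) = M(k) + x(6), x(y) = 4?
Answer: 36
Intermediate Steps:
d(k) = 4 + k (d(k) = k + 4 = 4 + k)
36 - d((4 + g) - 1) = 36 - (4 + ((4 - 7) - 1)) = 36 - (4 + (-3 - 1)) = 36 - (4 - 4) = 36 - 1*0 = 36 + 0 = 36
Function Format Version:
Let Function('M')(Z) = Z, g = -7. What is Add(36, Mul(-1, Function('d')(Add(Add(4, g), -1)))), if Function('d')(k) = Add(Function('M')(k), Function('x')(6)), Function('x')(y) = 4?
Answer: 36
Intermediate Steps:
Function('d')(k) = Add(4, k) (Function('d')(k) = Add(k, 4) = Add(4, k))
Add(36, Mul(-1, Function('d')(Add(Add(4, g), -1)))) = Add(36, Mul(-1, Add(4, Add(Add(4, -7), -1)))) = Add(36, Mul(-1, Add(4, Add(-3, -1)))) = Add(36, Mul(-1, Add(4, -4))) = Add(36, Mul(-1, 0)) = Add(36, 0) = 36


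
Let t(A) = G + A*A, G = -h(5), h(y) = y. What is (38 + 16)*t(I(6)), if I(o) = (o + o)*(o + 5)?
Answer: 940626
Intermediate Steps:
G = -5 (G = -1*5 = -5)
I(o) = 2*o*(5 + o) (I(o) = (2*o)*(5 + o) = 2*o*(5 + o))
t(A) = -5 + A**2 (t(A) = -5 + A*A = -5 + A**2)
(38 + 16)*t(I(6)) = (38 + 16)*(-5 + (2*6*(5 + 6))**2) = 54*(-5 + (2*6*11)**2) = 54*(-5 + 132**2) = 54*(-5 + 17424) = 54*17419 = 940626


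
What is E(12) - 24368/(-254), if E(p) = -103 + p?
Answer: 627/127 ≈ 4.9370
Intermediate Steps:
E(12) - 24368/(-254) = (-103 + 12) - 24368/(-254) = -91 - 24368*(-1)/254 = -91 - 1*(-12184/127) = -91 + 12184/127 = 627/127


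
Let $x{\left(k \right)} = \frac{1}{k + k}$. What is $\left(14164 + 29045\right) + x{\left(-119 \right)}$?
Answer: $\frac{10283741}{238} \approx 43209.0$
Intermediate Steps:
$x{\left(k \right)} = \frac{1}{2 k}$
$\left(14164 + 29045\right) + x{\left(-119 \right)} = \left(14164 + 29045\right) + \frac{1}{2 \left(-119\right)} = 43209 + \frac{1}{2} \left(- \frac{1}{119}\right) = 43209 - \frac{1}{238} = \frac{10283741}{238}$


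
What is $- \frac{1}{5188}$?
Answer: $- \frac{1}{5188} \approx -0.00019275$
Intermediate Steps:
$- \frac{1}{5188}$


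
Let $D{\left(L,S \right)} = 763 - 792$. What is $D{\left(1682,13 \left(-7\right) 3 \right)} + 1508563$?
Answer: $1508534$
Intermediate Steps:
$D{\left(L,S \right)} = -29$
$D{\left(1682,13 \left(-7\right) 3 \right)} + 1508563 = -29 + 1508563 = 1508534$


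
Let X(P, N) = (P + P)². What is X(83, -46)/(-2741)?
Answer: -27556/2741 ≈ -10.053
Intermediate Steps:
X(P, N) = 4*P² (X(P, N) = (2*P)² = 4*P²)
X(83, -46)/(-2741) = (4*83²)/(-2741) = (4*6889)*(-1/2741) = 27556*(-1/2741) = -27556/2741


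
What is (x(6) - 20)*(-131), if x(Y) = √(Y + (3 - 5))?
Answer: 2358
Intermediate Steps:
x(Y) = √(-2 + Y) (x(Y) = √(Y - 2) = √(-2 + Y))
(x(6) - 20)*(-131) = (√(-2 + 6) - 20)*(-131) = (√4 - 20)*(-131) = (2 - 20)*(-131) = -18*(-131) = 2358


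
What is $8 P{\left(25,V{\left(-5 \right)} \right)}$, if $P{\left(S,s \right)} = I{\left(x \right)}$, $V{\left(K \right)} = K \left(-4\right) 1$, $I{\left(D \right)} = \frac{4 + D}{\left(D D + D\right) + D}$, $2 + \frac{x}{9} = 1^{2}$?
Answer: $- \frac{40}{63} \approx -0.63492$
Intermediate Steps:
$x = -9$ ($x = -18 + 9 \cdot 1^{2} = -18 + 9 \cdot 1 = -18 + 9 = -9$)
$I{\left(D \right)} = \frac{4 + D}{D^{2} + 2 D}$ ($I{\left(D \right)} = \frac{4 + D}{\left(D^{2} + D\right) + D} = \frac{4 + D}{\left(D + D^{2}\right) + D} = \frac{4 + D}{D^{2} + 2 D}$)
$V{\left(K \right)} = - 4 K$ ($V{\left(K \right)} = - 4 K 1 = - 4 K$)
$P{\left(S,s \right)} = - \frac{5}{63}$ ($P{\left(S,s \right)} = \frac{4 - 9}{\left(-9\right) \left(2 - 9\right)} = \left(- \frac{1}{9}\right) \frac{1}{-7} \left(-5\right) = \left(- \frac{1}{9}\right) \left(- \frac{1}{7}\right) \left(-5\right) = - \frac{5}{63}$)
$8 P{\left(25,V{\left(-5 \right)} \right)} = 8 \left(- \frac{5}{63}\right) = - \frac{40}{63}$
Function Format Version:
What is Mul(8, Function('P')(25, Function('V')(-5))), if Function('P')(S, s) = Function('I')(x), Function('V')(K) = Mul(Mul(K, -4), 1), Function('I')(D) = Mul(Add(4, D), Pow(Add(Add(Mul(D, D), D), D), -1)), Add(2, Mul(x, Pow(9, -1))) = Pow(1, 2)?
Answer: Rational(-40, 63) ≈ -0.63492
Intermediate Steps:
x = -9 (x = Add(-18, Mul(9, Pow(1, 2))) = Add(-18, Mul(9, 1)) = Add(-18, 9) = -9)
Function('I')(D) = Mul(Pow(Add(Pow(D, 2), Mul(2, D)), -1), Add(4, D)) (Function('I')(D) = Mul(Add(4, D), Pow(Add(Add(Pow(D, 2), D), D), -1)) = Mul(Add(4, D), Pow(Add(Add(D, Pow(D, 2)), D), -1)) = Mul(Add(4, D), Pow(Add(Pow(D, 2), Mul(2, D)), -1)) = Mul(Pow(Add(Pow(D, 2), Mul(2, D)), -1), Add(4, D)))
Function('V')(K) = Mul(-4, K) (Function('V')(K) = Mul(Mul(-4, K), 1) = Mul(-4, K))
Function('P')(S, s) = Rational(-5, 63) (Function('P')(S, s) = Mul(Pow(-9, -1), Pow(Add(2, -9), -1), Add(4, -9)) = Mul(Rational(-1, 9), Pow(-7, -1), -5) = Mul(Rational(-1, 9), Rational(-1, 7), -5) = Rational(-5, 63))
Mul(8, Function('P')(25, Function('V')(-5))) = Mul(8, Rational(-5, 63)) = Rational(-40, 63)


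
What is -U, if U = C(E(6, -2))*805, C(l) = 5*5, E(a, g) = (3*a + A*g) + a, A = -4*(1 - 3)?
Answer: -20125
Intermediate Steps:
A = 8 (A = -4*(-2) = 8)
E(a, g) = 4*a + 8*g (E(a, g) = (3*a + 8*g) + a = 4*a + 8*g)
C(l) = 25
U = 20125 (U = 25*805 = 20125)
-U = -1*20125 = -20125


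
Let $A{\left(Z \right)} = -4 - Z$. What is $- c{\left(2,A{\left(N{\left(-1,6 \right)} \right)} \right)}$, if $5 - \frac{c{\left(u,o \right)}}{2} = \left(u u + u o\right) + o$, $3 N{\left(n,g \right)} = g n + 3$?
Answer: $-20$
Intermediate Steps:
$N{\left(n,g \right)} = 1 + \frac{g n}{3}$ ($N{\left(n,g \right)} = \frac{g n + 3}{3} = \frac{3 + g n}{3} = 1 + \frac{g n}{3}$)
$c{\left(u,o \right)} = 10 - 2 o - 2 u^{2} - 2 o u$ ($c{\left(u,o \right)} = 10 - 2 \left(\left(u u + u o\right) + o\right) = 10 - 2 \left(\left(u^{2} + o u\right) + o\right) = 10 - 2 \left(o + u^{2} + o u\right) = 10 - \left(2 o + 2 u^{2} + 2 o u\right) = 10 - 2 o - 2 u^{2} - 2 o u$)
$- c{\left(2,A{\left(N{\left(-1,6 \right)} \right)} \right)} = - (10 - 2 \left(-4 - \left(1 + \frac{1}{3} \cdot 6 \left(-1\right)\right)\right) - 2 \cdot 2^{2} - 2 \left(-4 - \left(1 + \frac{1}{3} \cdot 6 \left(-1\right)\right)\right) 2) = - (10 - 2 \left(-4 - \left(1 - 2\right)\right) - 8 - 2 \left(-4 - \left(1 - 2\right)\right) 2) = - (10 - 2 \left(-4 - -1\right) - 8 - 2 \left(-4 - -1\right) 2) = - (10 - 2 \left(-4 + 1\right) - 8 - 2 \left(-4 + 1\right) 2) = - (10 - -6 - 8 - \left(-6\right) 2) = - (10 + 6 - 8 + 12) = \left(-1\right) 20 = -20$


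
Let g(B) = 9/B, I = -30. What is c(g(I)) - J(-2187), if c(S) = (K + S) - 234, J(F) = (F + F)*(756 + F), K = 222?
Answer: -62592063/10 ≈ -6.2592e+6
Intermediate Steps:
J(F) = 2*F*(756 + F) (J(F) = (2*F)*(756 + F) = 2*F*(756 + F))
c(S) = -12 + S (c(S) = (222 + S) - 234 = -12 + S)
c(g(I)) - J(-2187) = (-12 + 9/(-30)) - 2*(-2187)*(756 - 2187) = (-12 + 9*(-1/30)) - 2*(-2187)*(-1431) = (-12 - 3/10) - 1*6259194 = -123/10 - 6259194 = -62592063/10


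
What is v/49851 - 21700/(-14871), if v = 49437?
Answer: 201882703/82370469 ≈ 2.4509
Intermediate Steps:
v/49851 - 21700/(-14871) = 49437/49851 - 21700/(-14871) = 49437*(1/49851) - 21700*(-1/14871) = 5493/5539 + 21700/14871 = 201882703/82370469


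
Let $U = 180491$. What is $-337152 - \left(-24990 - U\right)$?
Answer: $-131671$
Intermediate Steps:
$-337152 - \left(-24990 - U\right) = -337152 - \left(-24990 - 180491\right) = -337152 - -205481 = -337152 + 205481 = -131671$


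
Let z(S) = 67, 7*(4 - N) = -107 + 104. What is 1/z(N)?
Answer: 1/67 ≈ 0.014925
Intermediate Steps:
N = 31/7 (N = 4 - (-107 + 104)/7 = 4 - ⅐*(-3) = 4 + 3/7 = 31/7 ≈ 4.4286)
1/z(N) = 1/67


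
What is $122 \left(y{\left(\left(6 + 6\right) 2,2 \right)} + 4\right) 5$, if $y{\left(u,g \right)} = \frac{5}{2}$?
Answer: $3965$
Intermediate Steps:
$y{\left(u,g \right)} = \frac{5}{2}$ ($y{\left(u,g \right)} = 5 \cdot \frac{1}{2} = \frac{5}{2}$)
$122 \left(y{\left(\left(6 + 6\right) 2,2 \right)} + 4\right) 5 = 122 \left(\frac{5}{2} + 4\right) 5 = 122 \cdot \frac{13}{2} \cdot 5 = 122 \cdot \frac{65}{2} = 3965$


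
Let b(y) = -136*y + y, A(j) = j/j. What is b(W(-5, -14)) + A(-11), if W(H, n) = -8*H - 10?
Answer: -4049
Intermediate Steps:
A(j) = 1
W(H, n) = -10 - 8*H
b(y) = -135*y
b(W(-5, -14)) + A(-11) = -135*(-10 - 8*(-5)) + 1 = -135*(-10 + 40) + 1 = -135*30 + 1 = -4050 + 1 = -4049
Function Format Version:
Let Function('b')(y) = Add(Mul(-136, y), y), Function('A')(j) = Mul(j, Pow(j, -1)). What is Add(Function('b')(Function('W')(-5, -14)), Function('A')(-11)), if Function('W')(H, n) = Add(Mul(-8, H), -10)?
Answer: -4049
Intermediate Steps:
Function('A')(j) = 1
Function('W')(H, n) = Add(-10, Mul(-8, H))
Function('b')(y) = Mul(-135, y)
Add(Function('b')(Function('W')(-5, -14)), Function('A')(-11)) = Add(Mul(-135, Add(-10, Mul(-8, -5))), 1) = Add(Mul(-135, Add(-10, 40)), 1) = Add(Mul(-135, 30), 1) = Add(-4050, 1) = -4049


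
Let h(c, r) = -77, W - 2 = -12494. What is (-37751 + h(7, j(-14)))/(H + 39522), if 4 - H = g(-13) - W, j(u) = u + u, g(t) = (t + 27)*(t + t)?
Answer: -2702/1957 ≈ -1.3807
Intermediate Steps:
g(t) = 2*t*(27 + t) (g(t) = (27 + t)*(2*t) = 2*t*(27 + t))
W = -12492 (W = 2 - 12494 = -12492)
j(u) = 2*u
H = -12124 (H = 4 - (2*(-13)*(27 - 13) - 1*(-12492)) = 4 - (2*(-13)*14 + 12492) = 4 - (-364 + 12492) = 4 - 1*12128 = 4 - 12128 = -12124)
(-37751 + h(7, j(-14)))/(H + 39522) = (-37751 - 77)/(-12124 + 39522) = -37828/27398 = -37828*1/27398 = -2702/1957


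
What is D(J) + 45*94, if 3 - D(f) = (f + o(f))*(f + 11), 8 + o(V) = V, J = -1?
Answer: 4333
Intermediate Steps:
o(V) = -8 + V
D(f) = 3 - (-8 + 2*f)*(11 + f) (D(f) = 3 - (f + (-8 + f))*(f + 11) = 3 - (-8 + 2*f)*(11 + f))
D(J) + 45*94 = (91 - 14*(-1) - 2*(-1)²) + 45*94 = (91 + 14 - 2*1) + 4230 = (91 + 14 - 2) + 4230 = 103 + 4230 = 4333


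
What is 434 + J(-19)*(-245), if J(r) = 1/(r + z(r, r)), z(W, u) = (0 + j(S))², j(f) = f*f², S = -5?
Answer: 6772759/15606 ≈ 433.98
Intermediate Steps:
j(f) = f³
z(W, u) = 15625 (z(W, u) = (0 + (-5)³)² = (0 - 125)² = (-125)² = 15625)
J(r) = 1/(15625 + r) (J(r) = 1/(r + 15625) = 1/(15625 + r))
434 + J(-19)*(-245) = 434 - 245/(15625 - 19) = 434 - 245/15606 = 6772759/15606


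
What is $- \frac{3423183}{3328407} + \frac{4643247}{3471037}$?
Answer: $\frac{9376957918}{30322897239} \approx 0.30924$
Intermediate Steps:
$- \frac{3423183}{3328407} + \frac{4643247}{3471037} = \left(-3423183\right) \frac{1}{3328407} + 4643247 \cdot \frac{1}{3471037} = - \frac{1141061}{1109469} + \frac{36561}{27331} = \frac{9376957918}{30322897239}$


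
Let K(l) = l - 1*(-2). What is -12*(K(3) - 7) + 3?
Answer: 27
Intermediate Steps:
K(l) = 2 + l (K(l) = l + 2 = 2 + l)
-12*(K(3) - 7) + 3 = -12*((2 + 3) - 7) + 3 = -12*(5 - 7) + 3 = -12*(-2) + 3 = 24 + 3 = 27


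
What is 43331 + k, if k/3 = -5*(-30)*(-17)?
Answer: 35681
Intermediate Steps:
k = -7650 (k = 3*(-5*(-30)*(-17)) = 3*(150*(-17)) = 3*(-2550) = -7650)
43331 + k = 43331 - 7650 = 35681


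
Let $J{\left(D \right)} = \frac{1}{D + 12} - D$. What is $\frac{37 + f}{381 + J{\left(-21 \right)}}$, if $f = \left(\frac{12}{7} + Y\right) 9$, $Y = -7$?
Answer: $- \frac{666}{25319} \approx -0.026304$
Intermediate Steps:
$f = - \frac{333}{7}$ ($f = \left(\frac{12}{7} - 7\right) 9 = \left(- \frac{37}{7}\right) 9 = - \frac{333}{7} \approx -47.571$)
$J{\left(D \right)} = \frac{1}{12 + D} - D$
$\frac{37 + f}{381 + J{\left(-21 \right)}} = \frac{37 - \frac{333}{7}}{381 + \frac{1 - \left(-21\right)^{2} - -252}{12 - 21}} = - \frac{74}{7 \left(381 + \frac{1 - 441 + 252}{-9}\right)} = - \frac{74}{7 \left(381 - \frac{1 - 441 + 252}{9}\right)} = - \frac{74}{7 \left(381 - - \frac{188}{9}\right)} = - \frac{74}{7 \left(381 + \frac{188}{9}\right)} = - \frac{74}{7 \cdot \frac{3617}{9}} = \left(- \frac{74}{7}\right) \frac{9}{3617} = - \frac{666}{25319}$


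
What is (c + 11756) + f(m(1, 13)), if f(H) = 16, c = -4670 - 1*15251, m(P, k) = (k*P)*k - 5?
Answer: -8149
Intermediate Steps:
m(P, k) = -5 + P*k**2 (m(P, k) = (P*k)*k - 5 = P*k**2 - 5 = -5 + P*k**2)
c = -19921 (c = -4670 - 15251 = -19921)
(c + 11756) + f(m(1, 13)) = (-19921 + 11756) + 16 = -8165 + 16 = -8149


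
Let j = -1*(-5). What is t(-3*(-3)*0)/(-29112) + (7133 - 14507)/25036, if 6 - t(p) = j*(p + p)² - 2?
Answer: -13429511/45553002 ≈ -0.29481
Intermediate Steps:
j = 5
t(p) = 8 - 20*p² (t(p) = 6 - (5*(p + p)² - 2) = 6 - (5*(2*p)² - 2) = 6 - (5*(4*p²) - 2) = 6 - (20*p² - 2) = 6 - (-2 + 20*p²) = 6 + (2 - 20*p²) = 8 - 20*p²)
t(-3*(-3)*0)/(-29112) + (7133 - 14507)/25036 = (8 - 20*(-3*(-3)*0)²)/(-29112) + (7133 - 14507)/25036 = (8 - 20*(9*0)²)*(-1/29112) - 7374*1/25036 = (8 - 20*0²)*(-1/29112) - 3687/12518 = (8 - 20*0)*(-1/29112) - 3687/12518 = (8 + 0)*(-1/29112) - 3687/12518 = 8*(-1/29112) - 3687/12518 = -1/3639 - 3687/12518 = -13429511/45553002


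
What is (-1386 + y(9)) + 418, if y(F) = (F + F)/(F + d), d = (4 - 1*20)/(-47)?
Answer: -424106/439 ≈ -966.07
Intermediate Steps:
d = 16/47 (d = (4 - 20)*(-1/47) = -16*(-1/47) = 16/47 ≈ 0.34043)
y(F) = 2*F/(16/47 + F) (y(F) = (F + F)/(F + 16/47) = (2*F)/(16/47 + F) = 2*F/(16/47 + F))
(-1386 + y(9)) + 418 = (-1386 + 94*9/(16 + 47*9)) + 418 = (-1386 + 94*9/(16 + 423)) + 418 = (-1386 + 94*9/439) + 418 = (-1386 + 94*9*(1/439)) + 418 = (-1386 + 846/439) + 418 = -607608/439 + 418 = -424106/439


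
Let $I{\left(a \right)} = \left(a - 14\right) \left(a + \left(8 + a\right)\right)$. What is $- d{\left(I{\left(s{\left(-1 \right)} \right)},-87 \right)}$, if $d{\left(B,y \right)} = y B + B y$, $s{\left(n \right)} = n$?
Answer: $-15660$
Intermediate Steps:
$I{\left(a \right)} = \left(-14 + a\right) \left(8 + 2 a\right)$
$d{\left(B,y \right)} = 2 B y$ ($d{\left(B,y \right)} = B y + B y = 2 B y$)
$- d{\left(I{\left(s{\left(-1 \right)} \right)},-87 \right)} = - 2 \left(-112 - -20 + 2 \left(-1\right)^{2}\right) \left(-87\right) = - 2 \left(-112 + 20 + 2 \cdot 1\right) \left(-87\right) = - 2 \left(-112 + 20 + 2\right) \left(-87\right) = - 2 \left(-90\right) \left(-87\right) = \left(-1\right) 15660 = -15660$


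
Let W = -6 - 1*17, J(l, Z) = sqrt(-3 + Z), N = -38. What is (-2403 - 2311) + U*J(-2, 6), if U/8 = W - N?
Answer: -4714 + 120*sqrt(3) ≈ -4506.2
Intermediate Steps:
W = -23 (W = -6 - 17 = -23)
U = 120 (U = 8*(-23 - 1*(-38)) = 8*(-23 + 38) = 8*15 = 120)
(-2403 - 2311) + U*J(-2, 6) = (-2403 - 2311) + 120*sqrt(-3 + 6) = -4714 + 120*sqrt(3)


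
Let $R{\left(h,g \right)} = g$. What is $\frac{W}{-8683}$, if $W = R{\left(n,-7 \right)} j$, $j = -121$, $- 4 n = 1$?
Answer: $- \frac{847}{8683} \approx -0.097547$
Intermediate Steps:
$n = - \frac{1}{4}$ ($n = \left(- \frac{1}{4}\right) 1 = - \frac{1}{4} \approx -0.25$)
$W = 847$ ($W = \left(-7\right) \left(-121\right) = 847$)
$\frac{W}{-8683} = \frac{847}{-8683} = 847 \left(- \frac{1}{8683}\right) = - \frac{847}{8683}$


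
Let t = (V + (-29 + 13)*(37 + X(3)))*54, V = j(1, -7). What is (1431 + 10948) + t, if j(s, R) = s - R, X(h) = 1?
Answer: -20021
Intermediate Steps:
V = 8 (V = 1 - 1*(-7) = 1 + 7 = 8)
t = -32400 (t = (8 + (-29 + 13)*(37 + 1))*54 = (8 - 16*38)*54 = (8 - 608)*54 = -600*54 = -32400)
(1431 + 10948) + t = (1431 + 10948) - 32400 = 12379 - 32400 = -20021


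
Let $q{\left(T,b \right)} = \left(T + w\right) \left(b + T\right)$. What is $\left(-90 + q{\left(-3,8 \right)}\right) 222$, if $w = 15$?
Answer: $-6660$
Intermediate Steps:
$q{\left(T,b \right)} = \left(15 + T\right) \left(T + b\right)$ ($q{\left(T,b \right)} = \left(T + 15\right) \left(b + T\right) = \left(15 + T\right) \left(T + b\right)$)
$\left(-90 + q{\left(-3,8 \right)}\right) 222 = \left(-90 + \left(\left(-3\right)^{2} + 15 \left(-3\right) + 15 \cdot 8 - 24\right)\right) 222 = \left(-90 + \left(9 - 45 + 120 - 24\right)\right) 222 = \left(-90 + 60\right) 222 = \left(-30\right) 222 = -6660$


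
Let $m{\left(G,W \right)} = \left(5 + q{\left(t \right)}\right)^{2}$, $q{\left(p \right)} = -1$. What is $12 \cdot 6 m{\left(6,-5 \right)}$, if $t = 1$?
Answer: $1152$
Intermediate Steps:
$m{\left(G,W \right)} = 16$ ($m{\left(G,W \right)} = \left(5 - 1\right)^{2} = 4^{2} = 16$)
$12 \cdot 6 m{\left(6,-5 \right)} = 12 \cdot 6 \cdot 16 = 72 \cdot 16 = 1152$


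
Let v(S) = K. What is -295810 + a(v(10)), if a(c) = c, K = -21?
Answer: -295831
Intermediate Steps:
v(S) = -21
-295810 + a(v(10)) = -295810 - 21 = -295831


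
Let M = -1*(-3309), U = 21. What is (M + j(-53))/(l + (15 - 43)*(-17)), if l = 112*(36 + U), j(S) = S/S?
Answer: 331/686 ≈ 0.48251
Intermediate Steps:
M = 3309
j(S) = 1
l = 6384 (l = 112*(36 + 21) = 112*57 = 6384)
(M + j(-53))/(l + (15 - 43)*(-17)) = (3309 + 1)/(6384 + (15 - 43)*(-17)) = 3310/(6384 - 28*(-17)) = 3310/(6384 + 476) = 3310/6860 = 3310*(1/6860) = 331/686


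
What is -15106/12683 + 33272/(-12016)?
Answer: -75437809/19049866 ≈ -3.9600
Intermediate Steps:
-15106/12683 + 33272/(-12016) = -15106*1/12683 + 33272*(-1/12016) = -15106/12683 - 4159/1502 = -75437809/19049866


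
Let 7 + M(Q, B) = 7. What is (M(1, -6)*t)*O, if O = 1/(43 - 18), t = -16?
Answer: 0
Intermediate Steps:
M(Q, B) = 0 (M(Q, B) = -7 + 7 = 0)
O = 1/25 ≈ 0.040000
(M(1, -6)*t)*O = (0*(-16))*(1/25) = 0*(1/25) = 0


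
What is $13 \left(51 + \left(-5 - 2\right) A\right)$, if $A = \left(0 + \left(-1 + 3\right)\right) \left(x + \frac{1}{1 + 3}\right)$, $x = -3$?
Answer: $\frac{2327}{2} \approx 1163.5$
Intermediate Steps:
$A = - \frac{11}{2}$ ($A = \left(0 + \left(-1 + 3\right)\right) \left(-3 + \frac{1}{1 + 3}\right) = \left(0 + 2\right) \left(-3 + \frac{1}{4}\right) = 2 \left(-3 + \frac{1}{4}\right) = 2 \left(- \frac{11}{4}\right) = - \frac{11}{2} \approx -5.5$)
$13 \left(51 + \left(-5 - 2\right) A\right) = 13 \left(51 + \left(-5 - 2\right) \left(- \frac{11}{2}\right)\right) = 13 \left(51 - - \frac{77}{2}\right) = 13 \left(51 + \frac{77}{2}\right) = 13 \cdot \frac{179}{2} = \frac{2327}{2}$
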